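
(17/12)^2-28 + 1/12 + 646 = 89293/144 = 620.09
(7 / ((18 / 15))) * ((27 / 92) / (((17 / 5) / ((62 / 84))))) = 2325 / 6256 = 0.37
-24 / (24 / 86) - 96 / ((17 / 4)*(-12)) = -1430 / 17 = -84.12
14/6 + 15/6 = 4.83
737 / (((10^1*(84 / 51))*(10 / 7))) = 12529 / 400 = 31.32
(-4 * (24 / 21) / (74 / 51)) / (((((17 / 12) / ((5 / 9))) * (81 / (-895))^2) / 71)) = -18199288000 / 1699299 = -10709.88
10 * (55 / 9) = 550 / 9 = 61.11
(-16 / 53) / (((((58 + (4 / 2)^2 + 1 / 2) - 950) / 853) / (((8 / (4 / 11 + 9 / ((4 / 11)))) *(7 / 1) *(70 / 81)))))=941602816 / 1684036575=0.56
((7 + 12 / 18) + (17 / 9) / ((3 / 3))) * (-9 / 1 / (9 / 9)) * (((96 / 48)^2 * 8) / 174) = -1376 / 87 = -15.82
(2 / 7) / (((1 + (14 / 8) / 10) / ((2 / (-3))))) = -160 / 987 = -0.16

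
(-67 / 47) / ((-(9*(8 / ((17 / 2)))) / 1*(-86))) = -1139 / 582048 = -0.00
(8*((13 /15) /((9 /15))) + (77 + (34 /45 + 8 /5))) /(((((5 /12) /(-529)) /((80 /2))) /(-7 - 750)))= 52424103136 /15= 3494940209.07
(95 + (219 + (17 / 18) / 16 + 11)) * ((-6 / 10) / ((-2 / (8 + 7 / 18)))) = 14136167 / 17280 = 818.07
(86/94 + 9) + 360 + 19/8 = 139981/376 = 372.29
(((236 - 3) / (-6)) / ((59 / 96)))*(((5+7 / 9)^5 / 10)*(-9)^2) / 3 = -708700315648 / 645165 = -1098479.17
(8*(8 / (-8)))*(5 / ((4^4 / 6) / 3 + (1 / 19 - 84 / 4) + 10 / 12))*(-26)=-5472 / 31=-176.52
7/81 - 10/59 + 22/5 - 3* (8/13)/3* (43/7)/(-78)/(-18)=121953889/28267785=4.31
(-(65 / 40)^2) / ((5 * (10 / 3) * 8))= -507 / 25600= -0.02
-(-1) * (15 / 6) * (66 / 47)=165 / 47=3.51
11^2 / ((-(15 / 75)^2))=-3025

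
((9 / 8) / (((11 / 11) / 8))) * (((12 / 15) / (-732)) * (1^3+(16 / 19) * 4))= -249 / 5795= -0.04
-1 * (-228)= 228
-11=-11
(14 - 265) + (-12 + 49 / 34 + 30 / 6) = -8723 / 34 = -256.56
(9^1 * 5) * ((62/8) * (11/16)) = 239.77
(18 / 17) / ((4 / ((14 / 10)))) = 63 / 170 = 0.37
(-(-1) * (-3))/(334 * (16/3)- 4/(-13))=-117/69484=-0.00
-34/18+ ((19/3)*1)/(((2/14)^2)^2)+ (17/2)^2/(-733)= 15204.35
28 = 28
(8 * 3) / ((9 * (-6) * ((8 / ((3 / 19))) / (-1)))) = 1 / 114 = 0.01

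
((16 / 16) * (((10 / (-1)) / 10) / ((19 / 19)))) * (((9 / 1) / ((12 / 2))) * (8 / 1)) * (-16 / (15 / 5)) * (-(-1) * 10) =640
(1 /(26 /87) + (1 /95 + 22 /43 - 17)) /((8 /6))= -4184151 /424840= -9.85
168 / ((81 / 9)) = 56 / 3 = 18.67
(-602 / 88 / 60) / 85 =-301 / 224400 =-0.00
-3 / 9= -1 / 3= -0.33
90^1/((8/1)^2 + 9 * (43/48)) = 1.25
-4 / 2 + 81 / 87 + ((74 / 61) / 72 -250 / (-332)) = -1580999 / 5285772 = -0.30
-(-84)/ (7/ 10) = 120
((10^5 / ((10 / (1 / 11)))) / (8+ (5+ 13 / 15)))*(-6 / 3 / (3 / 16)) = -100000 / 143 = -699.30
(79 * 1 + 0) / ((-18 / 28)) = -1106 / 9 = -122.89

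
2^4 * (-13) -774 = -982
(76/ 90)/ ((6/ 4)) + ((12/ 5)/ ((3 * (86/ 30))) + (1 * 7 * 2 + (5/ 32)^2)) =88370917/ 5944320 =14.87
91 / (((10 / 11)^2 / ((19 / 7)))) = 29887 / 100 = 298.87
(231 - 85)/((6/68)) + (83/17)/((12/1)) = 112545/68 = 1655.07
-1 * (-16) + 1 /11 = 177 /11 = 16.09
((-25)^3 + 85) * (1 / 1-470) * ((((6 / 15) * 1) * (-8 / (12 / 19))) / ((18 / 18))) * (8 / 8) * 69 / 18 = -424662616 / 3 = -141554205.33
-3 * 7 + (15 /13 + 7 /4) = -941 /52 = -18.10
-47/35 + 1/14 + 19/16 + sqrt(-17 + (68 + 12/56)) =7.07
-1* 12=-12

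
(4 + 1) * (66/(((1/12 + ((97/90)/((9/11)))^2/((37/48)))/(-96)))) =-256351392000/18890149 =-13570.64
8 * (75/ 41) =600/ 41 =14.63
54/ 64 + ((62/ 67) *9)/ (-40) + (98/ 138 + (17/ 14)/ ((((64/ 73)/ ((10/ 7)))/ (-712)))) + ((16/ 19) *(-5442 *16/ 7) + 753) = -7664083398593/ 688642080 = -11129.27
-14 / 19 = -0.74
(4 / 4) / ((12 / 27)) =9 / 4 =2.25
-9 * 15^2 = -2025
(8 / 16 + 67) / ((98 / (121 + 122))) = 32805 / 196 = 167.37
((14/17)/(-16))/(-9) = 7/1224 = 0.01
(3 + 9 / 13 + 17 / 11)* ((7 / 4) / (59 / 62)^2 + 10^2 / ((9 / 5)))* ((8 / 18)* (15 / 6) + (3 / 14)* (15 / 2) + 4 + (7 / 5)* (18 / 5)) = 14275497267277 / 4032042300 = 3540.51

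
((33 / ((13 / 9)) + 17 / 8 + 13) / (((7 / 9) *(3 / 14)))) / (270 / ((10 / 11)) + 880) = 1077 / 5564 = 0.19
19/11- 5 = -36/11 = -3.27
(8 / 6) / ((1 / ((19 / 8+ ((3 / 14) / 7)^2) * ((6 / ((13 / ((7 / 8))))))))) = 45637 / 35672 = 1.28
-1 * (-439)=439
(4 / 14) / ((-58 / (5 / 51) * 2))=-5 / 20706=-0.00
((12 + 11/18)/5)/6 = 227/540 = 0.42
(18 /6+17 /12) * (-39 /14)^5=-1593960849 /2151296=-740.93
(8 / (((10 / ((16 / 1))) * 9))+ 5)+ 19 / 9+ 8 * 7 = 968 / 15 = 64.53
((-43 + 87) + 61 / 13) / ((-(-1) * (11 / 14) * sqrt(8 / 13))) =4431 * sqrt(26) / 286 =79.00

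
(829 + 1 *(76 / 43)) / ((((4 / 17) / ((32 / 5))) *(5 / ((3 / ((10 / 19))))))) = 138462348 / 5375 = 25760.44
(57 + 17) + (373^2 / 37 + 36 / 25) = 3548007 / 925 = 3835.68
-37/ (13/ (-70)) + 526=9428/ 13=725.23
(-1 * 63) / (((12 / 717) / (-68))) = 255969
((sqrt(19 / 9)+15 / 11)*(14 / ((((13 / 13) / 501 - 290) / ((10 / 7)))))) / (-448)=37575 / 178996048+835*sqrt(19) / 16272368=0.00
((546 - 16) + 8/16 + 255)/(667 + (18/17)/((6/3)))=26707/22696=1.18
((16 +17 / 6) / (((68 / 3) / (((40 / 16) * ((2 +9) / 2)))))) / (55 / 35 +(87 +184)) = 43505 / 1037952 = 0.04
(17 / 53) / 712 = 17 / 37736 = 0.00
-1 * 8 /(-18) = 4 /9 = 0.44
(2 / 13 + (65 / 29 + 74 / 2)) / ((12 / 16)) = 59408 / 1131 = 52.53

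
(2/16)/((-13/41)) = -41/104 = -0.39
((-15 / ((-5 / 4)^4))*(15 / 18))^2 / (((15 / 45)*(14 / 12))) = 294912 / 4375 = 67.41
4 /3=1.33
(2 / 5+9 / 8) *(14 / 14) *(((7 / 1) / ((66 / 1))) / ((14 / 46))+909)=3661037 / 2640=1386.76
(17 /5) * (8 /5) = 136 /25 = 5.44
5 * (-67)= -335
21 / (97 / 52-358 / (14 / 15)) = -7644 / 138941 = -0.06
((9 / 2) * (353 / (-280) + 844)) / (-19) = -2123703 / 10640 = -199.60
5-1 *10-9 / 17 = -94 / 17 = -5.53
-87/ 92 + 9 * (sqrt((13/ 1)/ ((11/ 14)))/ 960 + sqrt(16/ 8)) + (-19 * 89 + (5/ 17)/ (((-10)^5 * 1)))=-13231015023/ 7820000 + 3 * sqrt(2002)/ 3520 + 9 * sqrt(2)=-1679.18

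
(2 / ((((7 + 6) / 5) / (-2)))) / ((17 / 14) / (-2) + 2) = -560 / 507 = -1.10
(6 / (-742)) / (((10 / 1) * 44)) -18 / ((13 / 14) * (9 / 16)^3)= -108.92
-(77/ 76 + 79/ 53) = -10085/ 4028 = -2.50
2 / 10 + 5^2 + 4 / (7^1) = 902 / 35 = 25.77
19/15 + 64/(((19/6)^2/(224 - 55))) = 5847499/5415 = 1079.87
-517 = -517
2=2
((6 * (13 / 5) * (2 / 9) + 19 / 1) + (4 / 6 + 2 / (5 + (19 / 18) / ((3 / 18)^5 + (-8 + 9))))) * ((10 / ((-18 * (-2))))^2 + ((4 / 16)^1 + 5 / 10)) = 19.41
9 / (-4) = -9 / 4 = -2.25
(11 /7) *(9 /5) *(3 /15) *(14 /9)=22 /25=0.88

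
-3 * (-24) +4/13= 940/13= 72.31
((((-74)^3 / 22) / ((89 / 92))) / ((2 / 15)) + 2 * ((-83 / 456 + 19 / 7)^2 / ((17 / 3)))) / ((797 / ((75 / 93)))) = -100895272190127725 / 698274437096544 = -144.49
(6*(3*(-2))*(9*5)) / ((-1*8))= 405 / 2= 202.50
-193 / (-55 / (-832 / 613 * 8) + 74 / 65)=-31.11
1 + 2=3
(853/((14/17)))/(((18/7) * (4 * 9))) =14501/1296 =11.19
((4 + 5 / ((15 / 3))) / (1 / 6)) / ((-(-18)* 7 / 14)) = 10 / 3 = 3.33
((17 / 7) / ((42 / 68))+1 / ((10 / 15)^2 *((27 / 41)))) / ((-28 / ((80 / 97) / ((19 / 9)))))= -64815 / 632149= -0.10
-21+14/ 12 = -119/ 6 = -19.83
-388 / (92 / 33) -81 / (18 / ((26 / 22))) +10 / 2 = -70583 / 506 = -139.49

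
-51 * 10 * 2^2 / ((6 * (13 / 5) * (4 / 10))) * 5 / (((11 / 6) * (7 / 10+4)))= -1275000 / 6721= -189.70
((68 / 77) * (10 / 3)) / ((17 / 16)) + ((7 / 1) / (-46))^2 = 1365559 / 488796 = 2.79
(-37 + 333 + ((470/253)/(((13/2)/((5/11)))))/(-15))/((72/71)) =570236713/1953666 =291.88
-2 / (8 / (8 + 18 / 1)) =-13 / 2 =-6.50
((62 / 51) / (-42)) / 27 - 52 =-1503715 / 28917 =-52.00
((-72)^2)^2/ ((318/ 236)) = 19944119.55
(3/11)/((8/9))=27/88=0.31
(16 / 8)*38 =76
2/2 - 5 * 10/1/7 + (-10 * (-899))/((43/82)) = 5158411/301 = 17137.58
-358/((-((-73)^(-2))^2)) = 10166570278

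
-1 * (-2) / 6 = 1 / 3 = 0.33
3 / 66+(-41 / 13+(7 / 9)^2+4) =34669 / 23166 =1.50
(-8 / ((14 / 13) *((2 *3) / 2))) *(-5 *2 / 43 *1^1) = 520 / 903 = 0.58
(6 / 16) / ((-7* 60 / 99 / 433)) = -42867 / 1120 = -38.27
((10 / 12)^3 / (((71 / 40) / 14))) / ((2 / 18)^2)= 26250 / 71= 369.72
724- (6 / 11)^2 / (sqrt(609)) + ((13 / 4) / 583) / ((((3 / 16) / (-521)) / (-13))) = 1618472 / 1749- 12*sqrt(609) / 24563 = 925.36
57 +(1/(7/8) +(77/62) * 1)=25773/434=59.38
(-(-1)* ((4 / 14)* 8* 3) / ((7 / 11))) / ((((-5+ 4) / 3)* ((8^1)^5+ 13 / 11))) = -17424 / 17662589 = -0.00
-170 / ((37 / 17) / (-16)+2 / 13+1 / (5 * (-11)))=33061600 / 71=465656.34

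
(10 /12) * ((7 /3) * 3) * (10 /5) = 35 /3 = 11.67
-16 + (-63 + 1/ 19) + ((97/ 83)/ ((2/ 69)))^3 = 5689743152583/ 86911624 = 65465.85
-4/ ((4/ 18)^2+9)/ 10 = -162/ 3665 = -0.04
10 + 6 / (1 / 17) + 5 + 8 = 125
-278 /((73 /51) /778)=-11030484 /73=-151102.52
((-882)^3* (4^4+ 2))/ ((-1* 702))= 3278171736/ 13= 252167056.62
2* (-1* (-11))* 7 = 154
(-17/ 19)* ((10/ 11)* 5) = -850/ 209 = -4.07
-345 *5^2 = -8625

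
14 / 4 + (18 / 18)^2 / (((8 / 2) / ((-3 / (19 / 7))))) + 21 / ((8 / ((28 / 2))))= 1519 / 38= 39.97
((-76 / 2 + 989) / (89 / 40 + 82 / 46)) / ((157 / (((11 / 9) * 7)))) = 22456280 / 1736577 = 12.93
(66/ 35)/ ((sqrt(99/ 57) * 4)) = sqrt(627)/ 70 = 0.36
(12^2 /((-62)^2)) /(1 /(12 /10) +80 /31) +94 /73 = 1866158 /1437005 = 1.30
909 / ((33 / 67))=20301 / 11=1845.55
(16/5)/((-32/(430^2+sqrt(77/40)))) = -18490 - sqrt(770)/200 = -18490.14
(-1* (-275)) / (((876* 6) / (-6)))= -275 / 876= -0.31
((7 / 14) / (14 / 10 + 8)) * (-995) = -4975 / 94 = -52.93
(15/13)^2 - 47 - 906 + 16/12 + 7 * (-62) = -701858/507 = -1384.34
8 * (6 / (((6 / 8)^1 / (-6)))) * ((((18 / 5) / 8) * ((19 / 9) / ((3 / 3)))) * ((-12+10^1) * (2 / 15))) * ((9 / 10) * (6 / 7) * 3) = 225.13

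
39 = 39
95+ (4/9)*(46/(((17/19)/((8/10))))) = 86659/765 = 113.28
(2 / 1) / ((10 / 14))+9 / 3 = 29 / 5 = 5.80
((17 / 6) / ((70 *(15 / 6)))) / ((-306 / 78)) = -13 / 3150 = -0.00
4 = 4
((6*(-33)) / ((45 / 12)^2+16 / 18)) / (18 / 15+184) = -71280 / 996839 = -0.07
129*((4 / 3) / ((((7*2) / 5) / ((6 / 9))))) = 860 / 21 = 40.95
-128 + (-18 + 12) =-134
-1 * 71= -71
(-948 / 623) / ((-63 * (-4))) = -79 / 13083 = -0.01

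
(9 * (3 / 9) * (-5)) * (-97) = 1455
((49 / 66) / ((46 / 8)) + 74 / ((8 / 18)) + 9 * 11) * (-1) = -403225 / 1518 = -265.63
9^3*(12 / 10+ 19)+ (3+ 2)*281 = 80654 / 5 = 16130.80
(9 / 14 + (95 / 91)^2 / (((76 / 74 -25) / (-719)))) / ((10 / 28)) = 489628039 / 5246605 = 93.32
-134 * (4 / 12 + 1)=-536 / 3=-178.67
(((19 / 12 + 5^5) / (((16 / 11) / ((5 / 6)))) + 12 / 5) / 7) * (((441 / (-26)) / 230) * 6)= -113.38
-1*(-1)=1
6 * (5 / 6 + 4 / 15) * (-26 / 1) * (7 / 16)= -75.08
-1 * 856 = -856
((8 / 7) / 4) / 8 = 1 / 28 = 0.04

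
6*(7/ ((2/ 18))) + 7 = 385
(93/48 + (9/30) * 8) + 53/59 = 24713/4720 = 5.24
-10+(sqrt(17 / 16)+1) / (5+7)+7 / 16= -455 / 48+sqrt(17) / 48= -9.39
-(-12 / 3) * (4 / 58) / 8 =1 / 29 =0.03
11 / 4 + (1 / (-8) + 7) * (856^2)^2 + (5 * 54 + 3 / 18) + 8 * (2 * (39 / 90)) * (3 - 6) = 221472093864727 / 60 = 3691201564412.12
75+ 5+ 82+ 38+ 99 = 299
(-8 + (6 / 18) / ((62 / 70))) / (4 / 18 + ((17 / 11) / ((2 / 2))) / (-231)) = -35.37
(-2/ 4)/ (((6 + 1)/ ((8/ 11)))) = -4/ 77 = -0.05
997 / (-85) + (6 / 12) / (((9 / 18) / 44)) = 2743 / 85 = 32.27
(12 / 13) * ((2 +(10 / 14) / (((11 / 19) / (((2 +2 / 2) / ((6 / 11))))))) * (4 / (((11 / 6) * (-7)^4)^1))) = 17712 / 2403401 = 0.01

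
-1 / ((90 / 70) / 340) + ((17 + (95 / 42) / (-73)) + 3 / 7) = -2272337 / 9198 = -247.05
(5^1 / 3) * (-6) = -10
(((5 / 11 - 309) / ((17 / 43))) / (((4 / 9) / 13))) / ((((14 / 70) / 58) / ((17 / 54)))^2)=-339061575775 / 1782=-190270244.54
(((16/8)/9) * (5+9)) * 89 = 2492/9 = 276.89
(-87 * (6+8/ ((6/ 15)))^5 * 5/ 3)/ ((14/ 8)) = -6891198080/ 7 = -984456868.57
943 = 943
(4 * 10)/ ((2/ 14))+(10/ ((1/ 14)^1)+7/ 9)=3787/ 9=420.78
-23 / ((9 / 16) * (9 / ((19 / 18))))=-3496 / 729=-4.80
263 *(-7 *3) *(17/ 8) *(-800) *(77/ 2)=361480350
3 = 3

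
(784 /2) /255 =392 /255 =1.54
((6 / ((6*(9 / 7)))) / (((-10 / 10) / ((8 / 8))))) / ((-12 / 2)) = 7 / 54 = 0.13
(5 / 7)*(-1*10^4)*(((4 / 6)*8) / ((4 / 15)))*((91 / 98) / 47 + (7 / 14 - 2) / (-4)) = -56393.83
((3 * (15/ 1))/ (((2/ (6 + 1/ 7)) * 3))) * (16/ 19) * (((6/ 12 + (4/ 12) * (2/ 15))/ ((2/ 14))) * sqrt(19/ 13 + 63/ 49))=245.07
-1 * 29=-29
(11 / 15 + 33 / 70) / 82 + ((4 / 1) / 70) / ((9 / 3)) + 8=8.03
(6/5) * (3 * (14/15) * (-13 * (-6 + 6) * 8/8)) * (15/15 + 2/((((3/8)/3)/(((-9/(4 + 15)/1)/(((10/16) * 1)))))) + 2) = 0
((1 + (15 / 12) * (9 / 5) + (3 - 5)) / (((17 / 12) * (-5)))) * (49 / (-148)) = 147 / 2516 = 0.06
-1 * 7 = -7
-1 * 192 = -192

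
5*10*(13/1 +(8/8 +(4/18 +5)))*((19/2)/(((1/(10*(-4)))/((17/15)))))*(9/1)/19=-588200/3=-196066.67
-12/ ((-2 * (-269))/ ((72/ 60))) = -36/ 1345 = -0.03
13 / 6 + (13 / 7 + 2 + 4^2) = 925 / 42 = 22.02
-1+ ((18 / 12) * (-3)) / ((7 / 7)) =-11 / 2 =-5.50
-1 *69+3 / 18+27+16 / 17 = -4171 / 102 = -40.89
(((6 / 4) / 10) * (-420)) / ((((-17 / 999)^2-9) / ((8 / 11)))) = 62874063 / 12349865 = 5.09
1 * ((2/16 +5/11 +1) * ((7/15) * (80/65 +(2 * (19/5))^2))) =4663589/107250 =43.48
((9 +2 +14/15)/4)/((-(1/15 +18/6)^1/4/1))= -3.89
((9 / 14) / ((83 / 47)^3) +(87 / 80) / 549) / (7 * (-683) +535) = -6955932001 / 248801723052960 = -0.00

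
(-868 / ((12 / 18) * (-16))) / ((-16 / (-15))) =9765 / 128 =76.29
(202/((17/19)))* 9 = 34542/17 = 2031.88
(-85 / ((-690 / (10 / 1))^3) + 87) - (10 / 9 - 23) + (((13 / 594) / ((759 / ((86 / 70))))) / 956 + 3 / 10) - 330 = -1762098752241797 / 7980127487640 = -220.81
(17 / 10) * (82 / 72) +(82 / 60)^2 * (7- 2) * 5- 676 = -225853 / 360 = -627.37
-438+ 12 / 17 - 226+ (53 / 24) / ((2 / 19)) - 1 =-524945 / 816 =-643.31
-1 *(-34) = 34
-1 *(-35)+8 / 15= 533 / 15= 35.53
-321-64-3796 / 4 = -1334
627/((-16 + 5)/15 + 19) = 9405/274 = 34.32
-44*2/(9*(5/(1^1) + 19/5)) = -10/9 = -1.11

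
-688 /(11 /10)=-6880 /11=-625.45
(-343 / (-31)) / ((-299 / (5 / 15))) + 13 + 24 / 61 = 22697396 / 1696227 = 13.38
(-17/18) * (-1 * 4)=34/9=3.78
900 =900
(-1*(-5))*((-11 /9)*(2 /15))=-22 /27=-0.81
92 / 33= 2.79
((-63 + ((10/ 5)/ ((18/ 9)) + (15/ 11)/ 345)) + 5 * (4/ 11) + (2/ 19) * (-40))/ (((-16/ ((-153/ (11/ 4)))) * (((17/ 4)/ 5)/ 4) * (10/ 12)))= -66855240/ 52877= -1264.35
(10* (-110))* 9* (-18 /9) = 19800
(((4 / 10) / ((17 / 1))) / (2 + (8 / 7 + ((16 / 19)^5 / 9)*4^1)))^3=3795995270439103690270053 / 10770695492379752017309128453125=0.00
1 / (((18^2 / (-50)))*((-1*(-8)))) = -25 / 1296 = -0.02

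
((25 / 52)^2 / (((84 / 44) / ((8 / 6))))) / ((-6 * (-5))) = 1375 / 255528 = 0.01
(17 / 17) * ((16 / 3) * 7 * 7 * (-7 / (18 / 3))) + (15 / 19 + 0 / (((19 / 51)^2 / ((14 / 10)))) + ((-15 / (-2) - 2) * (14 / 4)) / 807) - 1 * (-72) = -42700975 / 183996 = -232.08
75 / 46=1.63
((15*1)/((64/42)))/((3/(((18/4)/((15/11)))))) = 693/64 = 10.83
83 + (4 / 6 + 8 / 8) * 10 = 299 / 3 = 99.67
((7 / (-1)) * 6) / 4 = -10.50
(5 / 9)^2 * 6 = 50 / 27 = 1.85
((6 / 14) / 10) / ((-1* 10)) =-3 / 700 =-0.00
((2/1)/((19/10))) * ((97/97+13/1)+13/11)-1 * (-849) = 180781/209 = 864.98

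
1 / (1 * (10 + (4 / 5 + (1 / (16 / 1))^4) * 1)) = 327680 / 3538949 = 0.09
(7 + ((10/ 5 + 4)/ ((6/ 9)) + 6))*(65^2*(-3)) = -278850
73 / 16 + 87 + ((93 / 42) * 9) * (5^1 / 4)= 13045 / 112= 116.47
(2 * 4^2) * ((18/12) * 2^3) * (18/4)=1728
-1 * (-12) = 12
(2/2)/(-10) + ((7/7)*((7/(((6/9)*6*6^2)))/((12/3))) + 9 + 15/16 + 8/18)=29647/2880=10.29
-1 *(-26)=26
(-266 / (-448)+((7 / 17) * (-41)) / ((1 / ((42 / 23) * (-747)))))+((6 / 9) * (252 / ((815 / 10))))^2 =7657170138157 / 332431328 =23033.84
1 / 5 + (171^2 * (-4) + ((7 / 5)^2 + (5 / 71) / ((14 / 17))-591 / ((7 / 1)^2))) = -20347595243 / 173950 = -116973.82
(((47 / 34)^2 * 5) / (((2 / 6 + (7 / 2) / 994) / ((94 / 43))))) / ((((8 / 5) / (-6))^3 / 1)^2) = 1259478435234375 / 7304292352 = 172429.90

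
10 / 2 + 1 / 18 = 5.06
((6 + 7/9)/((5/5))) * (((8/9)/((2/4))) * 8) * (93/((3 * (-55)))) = -242048/4455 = -54.33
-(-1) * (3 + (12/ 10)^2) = 111/ 25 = 4.44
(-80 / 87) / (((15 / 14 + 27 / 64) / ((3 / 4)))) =-8960 / 19401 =-0.46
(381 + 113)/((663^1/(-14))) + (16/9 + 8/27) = -3836/459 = -8.36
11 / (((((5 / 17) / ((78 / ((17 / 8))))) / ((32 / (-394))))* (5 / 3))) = -66.90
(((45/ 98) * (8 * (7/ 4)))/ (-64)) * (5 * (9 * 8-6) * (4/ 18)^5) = -275/ 15309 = -0.02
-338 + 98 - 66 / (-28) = -3327 / 14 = -237.64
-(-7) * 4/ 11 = 28/ 11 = 2.55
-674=-674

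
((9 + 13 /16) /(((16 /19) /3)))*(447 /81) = 444467 /2304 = 192.91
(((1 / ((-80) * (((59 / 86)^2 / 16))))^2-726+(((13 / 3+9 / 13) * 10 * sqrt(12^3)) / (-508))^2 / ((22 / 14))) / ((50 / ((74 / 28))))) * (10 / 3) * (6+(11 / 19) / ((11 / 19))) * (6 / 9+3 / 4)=-2042660945887060398373 / 1634960979192469500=-1249.36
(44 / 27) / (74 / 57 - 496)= -418 / 126891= -0.00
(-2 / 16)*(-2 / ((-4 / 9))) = -9 / 16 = -0.56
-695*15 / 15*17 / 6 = -11815 / 6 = -1969.17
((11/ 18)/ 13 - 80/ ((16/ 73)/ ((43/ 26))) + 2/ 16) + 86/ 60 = -2817587/ 4680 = -602.05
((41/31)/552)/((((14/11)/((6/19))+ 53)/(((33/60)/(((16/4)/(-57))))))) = -282777/858794240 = -0.00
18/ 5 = 3.60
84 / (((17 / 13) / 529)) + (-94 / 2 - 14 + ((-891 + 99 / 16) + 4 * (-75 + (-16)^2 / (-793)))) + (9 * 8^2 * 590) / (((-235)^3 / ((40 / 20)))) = 18325914495896269 / 559855145200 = 32733.31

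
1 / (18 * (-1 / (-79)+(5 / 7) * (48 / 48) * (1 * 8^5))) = 553 / 232980606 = 0.00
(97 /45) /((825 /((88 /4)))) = 194 /3375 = 0.06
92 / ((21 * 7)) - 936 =-137500 / 147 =-935.37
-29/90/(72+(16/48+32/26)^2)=-4901/1132330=-0.00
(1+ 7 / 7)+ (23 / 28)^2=2097 / 784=2.67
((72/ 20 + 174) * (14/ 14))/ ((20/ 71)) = 630.48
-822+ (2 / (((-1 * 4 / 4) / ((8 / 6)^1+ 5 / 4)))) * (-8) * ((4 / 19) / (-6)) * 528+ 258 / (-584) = -26433937 / 16644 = -1588.20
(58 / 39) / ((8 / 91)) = 203 / 12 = 16.92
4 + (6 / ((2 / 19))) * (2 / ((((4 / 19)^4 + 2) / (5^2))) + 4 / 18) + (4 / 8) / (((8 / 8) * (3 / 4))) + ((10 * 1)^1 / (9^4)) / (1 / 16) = 411094156447 / 285291963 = 1440.96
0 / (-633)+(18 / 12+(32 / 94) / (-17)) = 2365 / 1598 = 1.48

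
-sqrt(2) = -1.41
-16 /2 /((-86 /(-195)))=-780 /43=-18.14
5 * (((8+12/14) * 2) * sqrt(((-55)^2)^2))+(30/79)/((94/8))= 6963732340/25991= 267928.60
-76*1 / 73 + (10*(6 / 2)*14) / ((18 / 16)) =81532 / 219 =372.29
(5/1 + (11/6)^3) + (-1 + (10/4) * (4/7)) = 17525/1512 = 11.59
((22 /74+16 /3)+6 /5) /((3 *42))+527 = 36856901 /69930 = 527.05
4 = 4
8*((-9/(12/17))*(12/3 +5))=-918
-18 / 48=-3 / 8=-0.38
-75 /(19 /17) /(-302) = 1275 /5738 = 0.22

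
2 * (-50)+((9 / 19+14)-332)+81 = -6394 / 19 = -336.53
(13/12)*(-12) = -13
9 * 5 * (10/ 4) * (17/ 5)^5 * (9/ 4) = 115008417/ 1000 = 115008.42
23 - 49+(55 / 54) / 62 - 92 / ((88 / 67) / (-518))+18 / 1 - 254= 1326602081 / 36828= 36021.56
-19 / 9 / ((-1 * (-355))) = -19 / 3195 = -0.01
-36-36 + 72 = 0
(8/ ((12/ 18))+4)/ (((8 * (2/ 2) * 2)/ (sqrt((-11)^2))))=11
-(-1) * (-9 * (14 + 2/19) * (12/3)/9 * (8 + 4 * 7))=-38592/19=-2031.16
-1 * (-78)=78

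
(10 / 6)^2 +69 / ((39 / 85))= 17920 / 117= 153.16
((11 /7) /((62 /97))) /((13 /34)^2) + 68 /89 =57382378 /3263897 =17.58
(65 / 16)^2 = 4225 / 256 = 16.50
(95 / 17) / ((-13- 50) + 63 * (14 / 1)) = 0.01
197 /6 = 32.83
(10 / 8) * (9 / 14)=45 / 56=0.80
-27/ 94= -0.29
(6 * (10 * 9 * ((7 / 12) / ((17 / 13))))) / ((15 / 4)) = 1092 / 17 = 64.24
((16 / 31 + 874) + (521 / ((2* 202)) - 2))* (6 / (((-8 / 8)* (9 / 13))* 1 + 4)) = 9925539 / 6262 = 1585.04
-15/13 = -1.15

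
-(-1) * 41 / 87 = 41 / 87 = 0.47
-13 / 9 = -1.44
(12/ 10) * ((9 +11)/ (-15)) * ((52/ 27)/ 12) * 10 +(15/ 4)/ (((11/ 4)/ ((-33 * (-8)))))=28952/ 81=357.43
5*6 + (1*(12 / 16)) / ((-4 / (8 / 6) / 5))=115 / 4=28.75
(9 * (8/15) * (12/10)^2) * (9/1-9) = 0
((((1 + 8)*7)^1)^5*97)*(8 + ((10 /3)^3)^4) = 1630285931176816312 /9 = 181142881241868479.11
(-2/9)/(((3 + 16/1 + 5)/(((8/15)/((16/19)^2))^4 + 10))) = -547825163041/5733089280000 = -0.10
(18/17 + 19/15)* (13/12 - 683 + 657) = -57.94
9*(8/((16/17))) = 153/2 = 76.50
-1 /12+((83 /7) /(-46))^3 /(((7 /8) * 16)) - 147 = -206245262381 /1402222416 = -147.08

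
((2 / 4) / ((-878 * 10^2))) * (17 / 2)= -17 / 351200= -0.00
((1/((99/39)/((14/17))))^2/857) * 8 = 264992/269715897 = 0.00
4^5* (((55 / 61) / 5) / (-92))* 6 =-16896 / 1403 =-12.04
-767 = -767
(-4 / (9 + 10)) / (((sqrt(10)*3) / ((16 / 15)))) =-32*sqrt(10) / 4275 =-0.02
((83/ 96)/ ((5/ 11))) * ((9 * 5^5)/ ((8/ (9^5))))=394861354.98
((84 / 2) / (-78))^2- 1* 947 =-159994 / 169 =-946.71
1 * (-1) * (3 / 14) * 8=-12 / 7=-1.71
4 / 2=2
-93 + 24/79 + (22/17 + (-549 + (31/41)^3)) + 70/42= -638.30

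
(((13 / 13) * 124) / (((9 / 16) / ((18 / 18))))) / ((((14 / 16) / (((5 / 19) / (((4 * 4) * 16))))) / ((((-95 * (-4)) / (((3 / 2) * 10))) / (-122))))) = -620 / 11529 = -0.05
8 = 8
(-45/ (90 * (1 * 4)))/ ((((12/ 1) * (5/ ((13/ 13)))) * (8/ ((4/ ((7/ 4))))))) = -1/ 1680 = -0.00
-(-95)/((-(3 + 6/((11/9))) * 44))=-95/348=-0.27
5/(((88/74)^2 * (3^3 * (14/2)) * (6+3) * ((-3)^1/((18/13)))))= -6845/7135128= -0.00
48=48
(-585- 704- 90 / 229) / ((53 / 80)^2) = -1889734400 / 643261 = -2937.74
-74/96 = -37/48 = -0.77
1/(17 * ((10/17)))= 0.10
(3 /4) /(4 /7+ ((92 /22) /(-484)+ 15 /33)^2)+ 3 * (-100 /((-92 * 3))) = 2.06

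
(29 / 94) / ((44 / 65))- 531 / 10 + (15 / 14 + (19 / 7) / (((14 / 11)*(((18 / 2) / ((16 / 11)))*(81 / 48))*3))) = -38047076383 / 738710280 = -51.50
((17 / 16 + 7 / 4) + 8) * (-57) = -9861 / 16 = -616.31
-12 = -12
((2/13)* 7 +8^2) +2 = 872/13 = 67.08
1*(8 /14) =4 /7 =0.57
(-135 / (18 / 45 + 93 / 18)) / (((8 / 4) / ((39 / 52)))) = -6075 / 668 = -9.09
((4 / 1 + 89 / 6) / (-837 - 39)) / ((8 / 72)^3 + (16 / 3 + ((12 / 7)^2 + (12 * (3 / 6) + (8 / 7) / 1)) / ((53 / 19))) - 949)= 23770341 / 1039354733840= 0.00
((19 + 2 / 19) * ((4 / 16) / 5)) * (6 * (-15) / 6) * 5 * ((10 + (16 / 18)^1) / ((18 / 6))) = -29645 / 114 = -260.04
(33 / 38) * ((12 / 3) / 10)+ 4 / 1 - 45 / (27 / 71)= -32486 / 285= -113.99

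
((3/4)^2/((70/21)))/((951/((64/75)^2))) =128/990625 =0.00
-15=-15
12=12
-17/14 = -1.21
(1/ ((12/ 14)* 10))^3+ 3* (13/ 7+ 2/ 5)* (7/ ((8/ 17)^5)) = 2053.87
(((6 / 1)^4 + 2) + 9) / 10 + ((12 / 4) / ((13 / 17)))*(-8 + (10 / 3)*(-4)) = 6111 / 130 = 47.01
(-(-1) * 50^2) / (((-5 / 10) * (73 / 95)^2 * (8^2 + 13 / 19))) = -857375000 / 6549341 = -130.91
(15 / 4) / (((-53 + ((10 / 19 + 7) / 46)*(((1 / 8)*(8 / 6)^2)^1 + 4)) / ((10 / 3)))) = -5175 / 21656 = -0.24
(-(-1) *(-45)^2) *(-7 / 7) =-2025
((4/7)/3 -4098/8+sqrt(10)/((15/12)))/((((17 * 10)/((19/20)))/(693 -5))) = -35141621/17850+6536 * sqrt(10)/2125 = -1958.99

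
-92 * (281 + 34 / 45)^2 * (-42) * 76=15736185229408 / 675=23312867006.53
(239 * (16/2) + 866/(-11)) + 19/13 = 262367/143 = 1834.73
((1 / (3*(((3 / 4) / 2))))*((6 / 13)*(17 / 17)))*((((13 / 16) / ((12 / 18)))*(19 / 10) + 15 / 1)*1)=1847 / 260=7.10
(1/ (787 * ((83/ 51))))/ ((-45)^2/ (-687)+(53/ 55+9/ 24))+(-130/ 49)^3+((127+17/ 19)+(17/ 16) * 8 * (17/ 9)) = 53378655606476872801/ 426089750136405642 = 125.28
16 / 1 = 16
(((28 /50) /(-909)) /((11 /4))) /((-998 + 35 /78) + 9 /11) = 208 /925445325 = 0.00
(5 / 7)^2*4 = 2.04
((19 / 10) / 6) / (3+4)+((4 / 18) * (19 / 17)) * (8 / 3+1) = 61427 / 64260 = 0.96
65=65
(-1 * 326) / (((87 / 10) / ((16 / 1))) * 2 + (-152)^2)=-26080 / 1848407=-0.01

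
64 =64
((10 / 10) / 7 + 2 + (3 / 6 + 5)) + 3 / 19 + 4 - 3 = 2341 / 266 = 8.80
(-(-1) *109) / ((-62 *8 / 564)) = -15369 / 124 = -123.94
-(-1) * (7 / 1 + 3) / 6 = 5 / 3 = 1.67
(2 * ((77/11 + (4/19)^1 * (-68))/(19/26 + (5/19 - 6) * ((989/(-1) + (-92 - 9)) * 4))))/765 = -0.00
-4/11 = -0.36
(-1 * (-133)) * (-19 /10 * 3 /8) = -7581 /80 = -94.76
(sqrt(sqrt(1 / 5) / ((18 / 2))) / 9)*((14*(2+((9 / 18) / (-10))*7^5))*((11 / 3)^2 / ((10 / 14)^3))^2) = -277322340449*5^(3 / 4) / 2343750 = -395640.80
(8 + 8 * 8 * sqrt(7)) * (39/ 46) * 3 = 468/ 23 + 3744 * sqrt(7)/ 23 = 451.03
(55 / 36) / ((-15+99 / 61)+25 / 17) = -57035 / 444492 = -0.13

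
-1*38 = -38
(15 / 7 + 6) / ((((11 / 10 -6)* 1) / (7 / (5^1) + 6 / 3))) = -1938 / 343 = -5.65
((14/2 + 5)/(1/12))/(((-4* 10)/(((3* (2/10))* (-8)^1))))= 432/25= 17.28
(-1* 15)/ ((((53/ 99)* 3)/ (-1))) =495/ 53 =9.34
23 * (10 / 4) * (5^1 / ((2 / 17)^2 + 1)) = 166175 / 586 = 283.58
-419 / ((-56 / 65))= 486.34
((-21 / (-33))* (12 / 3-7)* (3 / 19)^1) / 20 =-63 / 4180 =-0.02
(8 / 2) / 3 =4 / 3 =1.33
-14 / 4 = -3.50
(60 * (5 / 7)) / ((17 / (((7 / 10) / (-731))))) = -30 / 12427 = -0.00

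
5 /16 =0.31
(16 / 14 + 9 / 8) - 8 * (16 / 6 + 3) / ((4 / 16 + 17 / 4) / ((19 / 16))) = -14659 / 1512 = -9.70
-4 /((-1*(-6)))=-2 /3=-0.67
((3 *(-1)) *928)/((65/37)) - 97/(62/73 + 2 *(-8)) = -113466583/71890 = -1578.34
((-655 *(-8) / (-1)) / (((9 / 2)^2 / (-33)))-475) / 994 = 31105 / 3834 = 8.11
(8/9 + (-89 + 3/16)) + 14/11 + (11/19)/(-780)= -169511377/1956240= -86.65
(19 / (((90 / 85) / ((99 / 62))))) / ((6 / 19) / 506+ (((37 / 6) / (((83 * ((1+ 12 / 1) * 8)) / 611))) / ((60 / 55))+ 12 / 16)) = 204131446992 / 8198145889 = 24.90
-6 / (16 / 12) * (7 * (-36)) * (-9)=-10206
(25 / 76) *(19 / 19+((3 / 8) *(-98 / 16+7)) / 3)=1775 / 4864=0.36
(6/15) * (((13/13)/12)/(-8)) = -1/240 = -0.00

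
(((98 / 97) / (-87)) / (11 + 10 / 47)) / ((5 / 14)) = -64484 / 22236765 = -0.00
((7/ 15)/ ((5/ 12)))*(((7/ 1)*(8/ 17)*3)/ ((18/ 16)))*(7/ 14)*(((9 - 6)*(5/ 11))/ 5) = 6272/ 4675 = 1.34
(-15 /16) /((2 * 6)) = -5 /64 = -0.08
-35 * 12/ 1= -420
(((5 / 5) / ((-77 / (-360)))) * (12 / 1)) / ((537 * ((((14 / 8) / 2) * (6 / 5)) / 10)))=96000 / 96481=1.00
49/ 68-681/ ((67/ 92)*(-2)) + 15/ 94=100306367/ 214132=468.43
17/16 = 1.06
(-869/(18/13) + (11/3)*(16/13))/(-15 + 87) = -145805/16848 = -8.65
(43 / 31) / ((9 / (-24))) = -344 / 93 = -3.70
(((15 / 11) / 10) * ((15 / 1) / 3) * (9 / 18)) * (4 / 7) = 0.19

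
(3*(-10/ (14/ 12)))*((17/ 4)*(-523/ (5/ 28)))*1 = 320076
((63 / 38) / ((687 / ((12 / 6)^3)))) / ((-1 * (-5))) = 84 / 21755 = 0.00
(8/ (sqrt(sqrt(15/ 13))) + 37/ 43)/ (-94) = -4 *13^(1/ 4) *15^(3/ 4)/ 705 - 37/ 4042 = -0.09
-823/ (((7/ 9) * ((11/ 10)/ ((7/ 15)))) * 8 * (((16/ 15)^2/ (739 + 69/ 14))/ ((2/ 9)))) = -642865875/ 78848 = -8153.23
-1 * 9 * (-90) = 810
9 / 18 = 1 / 2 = 0.50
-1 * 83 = -83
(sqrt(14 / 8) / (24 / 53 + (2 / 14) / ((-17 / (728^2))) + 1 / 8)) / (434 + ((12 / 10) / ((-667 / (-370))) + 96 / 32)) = -2403868 *sqrt(7) / 9370063591329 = -0.00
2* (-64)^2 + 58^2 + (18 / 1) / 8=46233 / 4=11558.25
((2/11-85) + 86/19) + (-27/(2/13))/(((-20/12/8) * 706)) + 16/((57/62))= -68275253/1106655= -61.70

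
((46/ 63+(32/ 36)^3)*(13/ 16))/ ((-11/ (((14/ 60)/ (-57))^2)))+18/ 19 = 35542707559/ 37517372640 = 0.95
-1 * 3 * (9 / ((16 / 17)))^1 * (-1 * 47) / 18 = 74.91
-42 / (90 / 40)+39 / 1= 61 / 3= 20.33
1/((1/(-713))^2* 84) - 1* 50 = 504169/84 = 6002.01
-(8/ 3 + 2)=-14/ 3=-4.67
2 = 2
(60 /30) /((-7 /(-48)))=96 /7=13.71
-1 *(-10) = 10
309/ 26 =11.88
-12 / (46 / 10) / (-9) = 20 / 69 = 0.29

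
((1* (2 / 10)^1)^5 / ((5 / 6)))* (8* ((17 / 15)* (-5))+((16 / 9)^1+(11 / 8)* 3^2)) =-0.01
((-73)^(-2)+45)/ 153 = 239806/ 815337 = 0.29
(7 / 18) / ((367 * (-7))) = -1 / 6606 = -0.00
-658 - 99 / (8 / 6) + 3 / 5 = -14633 / 20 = -731.65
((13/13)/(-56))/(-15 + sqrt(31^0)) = 1/784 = 0.00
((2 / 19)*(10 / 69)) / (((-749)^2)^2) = 20 / 412600701943311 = 0.00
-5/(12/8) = -3.33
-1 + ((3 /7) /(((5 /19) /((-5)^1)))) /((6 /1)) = -33 /14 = -2.36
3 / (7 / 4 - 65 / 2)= -4 / 41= -0.10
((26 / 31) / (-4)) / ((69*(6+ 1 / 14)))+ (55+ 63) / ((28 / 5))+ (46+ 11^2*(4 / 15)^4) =67.68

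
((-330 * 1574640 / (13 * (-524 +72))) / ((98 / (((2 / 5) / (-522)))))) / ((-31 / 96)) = 138568320 / 64710919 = 2.14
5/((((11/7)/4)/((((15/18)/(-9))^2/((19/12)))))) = 3500/50787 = 0.07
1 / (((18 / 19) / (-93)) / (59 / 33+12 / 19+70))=-1407617 / 198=-7109.18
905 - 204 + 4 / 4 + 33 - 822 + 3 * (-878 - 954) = -5583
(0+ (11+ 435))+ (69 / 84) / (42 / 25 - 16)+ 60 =5071569 / 10024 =505.94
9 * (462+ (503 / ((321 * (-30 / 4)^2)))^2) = 2410004236894 / 579605625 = 4158.01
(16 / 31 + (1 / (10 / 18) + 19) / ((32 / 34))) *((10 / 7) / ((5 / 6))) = 42066 / 1085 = 38.77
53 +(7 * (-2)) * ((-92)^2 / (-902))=83151 / 451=184.37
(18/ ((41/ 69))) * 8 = 9936/ 41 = 242.34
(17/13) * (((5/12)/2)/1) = 85/312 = 0.27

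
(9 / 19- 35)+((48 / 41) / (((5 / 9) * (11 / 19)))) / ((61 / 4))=-89612272 / 2613545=-34.29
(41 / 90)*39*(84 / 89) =7462 / 445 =16.77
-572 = -572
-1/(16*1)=-1/16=-0.06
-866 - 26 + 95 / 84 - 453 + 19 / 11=-1240139 / 924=-1342.14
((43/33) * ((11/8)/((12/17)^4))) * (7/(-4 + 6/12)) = -3591403/248832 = -14.43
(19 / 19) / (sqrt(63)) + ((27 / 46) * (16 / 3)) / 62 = 36 / 713 + sqrt(7) / 21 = 0.18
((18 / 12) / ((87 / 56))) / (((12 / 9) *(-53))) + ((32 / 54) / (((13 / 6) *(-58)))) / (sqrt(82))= -21 / 1537 - 8 *sqrt(82) / 139113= -0.01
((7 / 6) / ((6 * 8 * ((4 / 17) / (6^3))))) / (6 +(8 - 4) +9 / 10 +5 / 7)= 4165 / 2168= 1.92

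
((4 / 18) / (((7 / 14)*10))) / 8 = 1 / 180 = 0.01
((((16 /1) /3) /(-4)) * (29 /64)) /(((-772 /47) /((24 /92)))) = 1363 /142048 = 0.01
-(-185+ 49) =136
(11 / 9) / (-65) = -11 / 585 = -0.02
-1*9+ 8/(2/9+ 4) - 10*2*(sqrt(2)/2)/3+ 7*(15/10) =129/38 - 10*sqrt(2)/3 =-1.32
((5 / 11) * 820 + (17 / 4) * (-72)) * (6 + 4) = 7340 / 11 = 667.27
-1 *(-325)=325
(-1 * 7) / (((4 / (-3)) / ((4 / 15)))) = 7 / 5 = 1.40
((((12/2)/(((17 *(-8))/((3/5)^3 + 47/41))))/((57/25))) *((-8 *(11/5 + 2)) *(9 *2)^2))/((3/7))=669.61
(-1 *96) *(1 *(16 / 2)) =-768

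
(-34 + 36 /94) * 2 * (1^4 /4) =-790 /47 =-16.81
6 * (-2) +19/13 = -137/13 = -10.54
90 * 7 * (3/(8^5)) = 945/16384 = 0.06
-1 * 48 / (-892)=0.05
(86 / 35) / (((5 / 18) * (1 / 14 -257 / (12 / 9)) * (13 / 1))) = -6192 / 1753375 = -0.00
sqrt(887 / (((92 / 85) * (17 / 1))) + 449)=sqrt(1052089) / 46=22.30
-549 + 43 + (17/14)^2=-98887/196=-504.53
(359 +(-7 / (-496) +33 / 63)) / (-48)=-3744947 / 499968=-7.49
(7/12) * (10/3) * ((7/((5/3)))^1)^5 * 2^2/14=453789/625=726.06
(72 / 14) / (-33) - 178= -13718 / 77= -178.16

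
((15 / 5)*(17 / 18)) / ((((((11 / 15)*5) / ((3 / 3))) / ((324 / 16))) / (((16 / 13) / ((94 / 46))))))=63342 / 6721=9.42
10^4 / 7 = 10000 / 7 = 1428.57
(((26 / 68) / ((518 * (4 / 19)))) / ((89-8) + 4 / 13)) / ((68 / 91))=41743 / 723360064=0.00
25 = 25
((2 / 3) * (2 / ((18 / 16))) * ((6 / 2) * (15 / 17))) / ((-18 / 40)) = -3200 / 459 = -6.97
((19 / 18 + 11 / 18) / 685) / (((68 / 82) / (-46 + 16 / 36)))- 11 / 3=-238976 / 62883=-3.80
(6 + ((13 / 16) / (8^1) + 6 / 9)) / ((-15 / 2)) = -2599 / 2880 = -0.90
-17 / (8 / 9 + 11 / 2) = -2.66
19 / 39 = 0.49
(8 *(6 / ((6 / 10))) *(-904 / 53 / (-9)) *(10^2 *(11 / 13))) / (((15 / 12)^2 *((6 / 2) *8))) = 6364160 / 18603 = 342.10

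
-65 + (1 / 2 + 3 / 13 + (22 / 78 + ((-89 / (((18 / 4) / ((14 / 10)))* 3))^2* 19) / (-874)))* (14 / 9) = -3251836906 / 49043475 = -66.31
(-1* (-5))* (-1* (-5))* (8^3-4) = 12700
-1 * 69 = -69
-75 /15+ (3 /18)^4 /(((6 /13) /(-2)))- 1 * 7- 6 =-69997 /3888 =-18.00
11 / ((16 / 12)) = 33 / 4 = 8.25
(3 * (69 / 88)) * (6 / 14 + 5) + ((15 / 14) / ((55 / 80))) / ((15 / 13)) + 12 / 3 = 5581 / 308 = 18.12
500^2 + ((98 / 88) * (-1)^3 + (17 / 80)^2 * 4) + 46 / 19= 83600497601 / 334400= 250001.49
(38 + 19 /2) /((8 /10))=475 /8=59.38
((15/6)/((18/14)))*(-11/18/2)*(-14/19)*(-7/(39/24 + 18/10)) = -188650/210843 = -0.89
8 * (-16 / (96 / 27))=-36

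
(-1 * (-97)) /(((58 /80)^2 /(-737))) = -114382400 /841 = -136007.61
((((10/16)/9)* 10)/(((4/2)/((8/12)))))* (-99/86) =-275/1032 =-0.27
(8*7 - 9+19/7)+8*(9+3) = 1020/7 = 145.71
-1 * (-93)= 93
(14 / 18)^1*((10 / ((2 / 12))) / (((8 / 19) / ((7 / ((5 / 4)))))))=1862 / 3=620.67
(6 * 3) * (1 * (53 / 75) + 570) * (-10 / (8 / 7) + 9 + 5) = 2696589 / 50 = 53931.78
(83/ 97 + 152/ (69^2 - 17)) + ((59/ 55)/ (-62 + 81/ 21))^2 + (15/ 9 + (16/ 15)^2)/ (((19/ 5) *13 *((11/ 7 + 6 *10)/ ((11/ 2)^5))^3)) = 5211908907626134590642420143456711/ 168097723987140992892712550400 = 31005.23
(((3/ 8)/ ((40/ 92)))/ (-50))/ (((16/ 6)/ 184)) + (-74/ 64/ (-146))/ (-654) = -454603949/ 381936000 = -1.19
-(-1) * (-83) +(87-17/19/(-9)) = 701/171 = 4.10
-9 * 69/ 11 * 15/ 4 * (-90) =419175/ 22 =19053.41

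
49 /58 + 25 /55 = 1.30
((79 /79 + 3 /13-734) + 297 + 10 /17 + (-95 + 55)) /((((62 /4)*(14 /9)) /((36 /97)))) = -34024860 /4651829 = -7.31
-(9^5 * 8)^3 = -105416259632460288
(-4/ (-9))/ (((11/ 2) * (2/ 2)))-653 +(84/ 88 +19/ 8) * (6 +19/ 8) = -3960217/ 6336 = -625.03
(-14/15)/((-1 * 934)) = 7/7005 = 0.00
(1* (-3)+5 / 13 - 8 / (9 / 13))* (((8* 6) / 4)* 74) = -490768 / 39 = -12583.79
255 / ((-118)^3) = -255 / 1643032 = -0.00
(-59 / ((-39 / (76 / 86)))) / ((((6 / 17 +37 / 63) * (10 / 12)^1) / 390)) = 1516536 / 2279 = 665.44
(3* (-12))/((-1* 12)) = 3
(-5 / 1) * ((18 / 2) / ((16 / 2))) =-45 / 8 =-5.62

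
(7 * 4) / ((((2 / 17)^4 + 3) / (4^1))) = 1336336 / 35797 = 37.33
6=6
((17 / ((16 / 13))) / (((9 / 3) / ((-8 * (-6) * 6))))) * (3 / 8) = 497.25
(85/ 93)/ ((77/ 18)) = 0.21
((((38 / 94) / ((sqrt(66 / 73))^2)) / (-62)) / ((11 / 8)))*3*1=-2774 / 176297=-0.02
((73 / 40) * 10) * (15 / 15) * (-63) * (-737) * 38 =64399797 / 2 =32199898.50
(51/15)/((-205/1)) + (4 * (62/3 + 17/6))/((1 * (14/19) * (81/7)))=913948/83025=11.01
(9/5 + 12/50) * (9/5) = 459/125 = 3.67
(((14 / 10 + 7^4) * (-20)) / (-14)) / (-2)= -1716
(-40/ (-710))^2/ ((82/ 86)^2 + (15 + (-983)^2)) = 29584/ 9006743493857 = 0.00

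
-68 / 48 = -17 / 12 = -1.42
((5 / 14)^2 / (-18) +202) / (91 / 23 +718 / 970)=7949398805 / 184838976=43.01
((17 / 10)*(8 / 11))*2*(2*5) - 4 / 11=24.36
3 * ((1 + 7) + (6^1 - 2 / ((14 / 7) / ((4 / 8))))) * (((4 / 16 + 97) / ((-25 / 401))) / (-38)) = 1662.51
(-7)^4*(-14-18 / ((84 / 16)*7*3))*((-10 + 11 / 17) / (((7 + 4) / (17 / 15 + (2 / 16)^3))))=7857205321 / 239360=32825.89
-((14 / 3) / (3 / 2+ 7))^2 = -784 / 2601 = -0.30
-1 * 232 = -232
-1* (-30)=30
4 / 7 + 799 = 5597 / 7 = 799.57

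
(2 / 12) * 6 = 1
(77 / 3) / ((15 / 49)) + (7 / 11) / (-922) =38265451 / 456390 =83.84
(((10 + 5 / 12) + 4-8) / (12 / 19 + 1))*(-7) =-10241 / 372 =-27.53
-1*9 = -9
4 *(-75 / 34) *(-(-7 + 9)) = 300 / 17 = 17.65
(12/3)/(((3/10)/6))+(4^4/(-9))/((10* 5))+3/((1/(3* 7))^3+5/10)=178050686/2084175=85.43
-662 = -662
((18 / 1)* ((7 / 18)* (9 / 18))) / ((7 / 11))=5.50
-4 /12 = -1 /3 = -0.33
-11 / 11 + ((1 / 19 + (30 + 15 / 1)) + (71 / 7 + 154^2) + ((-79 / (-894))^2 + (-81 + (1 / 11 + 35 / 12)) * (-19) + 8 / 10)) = 73819301659121 / 2923205670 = 25252.86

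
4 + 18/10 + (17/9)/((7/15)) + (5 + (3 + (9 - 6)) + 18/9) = 2399/105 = 22.85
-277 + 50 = -227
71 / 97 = 0.73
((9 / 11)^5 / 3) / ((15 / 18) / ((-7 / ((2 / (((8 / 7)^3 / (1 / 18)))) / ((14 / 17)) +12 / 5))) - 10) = -7618738176 / 641865056327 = -0.01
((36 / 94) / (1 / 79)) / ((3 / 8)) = 3792 / 47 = 80.68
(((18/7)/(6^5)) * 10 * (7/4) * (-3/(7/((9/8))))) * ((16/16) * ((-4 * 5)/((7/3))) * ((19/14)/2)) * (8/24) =475/87808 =0.01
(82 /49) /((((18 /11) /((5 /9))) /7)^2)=124025 /13122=9.45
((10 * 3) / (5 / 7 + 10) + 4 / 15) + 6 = 136 / 15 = 9.07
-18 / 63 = -0.29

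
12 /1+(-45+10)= -23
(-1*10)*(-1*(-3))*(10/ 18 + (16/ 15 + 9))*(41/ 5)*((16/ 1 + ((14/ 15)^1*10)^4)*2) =-48285709184/ 1215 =-39741324.43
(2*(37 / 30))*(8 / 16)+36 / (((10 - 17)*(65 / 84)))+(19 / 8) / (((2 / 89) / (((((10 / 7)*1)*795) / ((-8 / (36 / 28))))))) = -11799937423 / 611520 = -19296.08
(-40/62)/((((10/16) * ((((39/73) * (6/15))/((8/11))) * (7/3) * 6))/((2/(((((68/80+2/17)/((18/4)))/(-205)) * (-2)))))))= -2442288000/10209199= -239.22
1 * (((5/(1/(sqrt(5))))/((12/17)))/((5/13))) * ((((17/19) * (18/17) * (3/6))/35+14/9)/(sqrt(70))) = 2075411 * sqrt(14)/1005480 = 7.72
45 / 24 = 1.88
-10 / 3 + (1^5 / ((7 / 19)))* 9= 443 / 21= 21.10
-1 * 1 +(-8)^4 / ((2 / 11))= 22527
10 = 10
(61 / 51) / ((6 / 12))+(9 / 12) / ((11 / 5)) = 6133 / 2244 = 2.73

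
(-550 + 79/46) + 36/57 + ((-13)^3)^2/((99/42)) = 59045039573/28842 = 2047189.50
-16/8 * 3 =-6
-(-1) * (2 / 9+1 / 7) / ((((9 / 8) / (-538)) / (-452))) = 44744384 / 567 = 78914.26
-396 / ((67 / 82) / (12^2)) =-4675968 / 67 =-69790.57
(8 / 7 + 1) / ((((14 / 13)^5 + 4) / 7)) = 1856465 / 674332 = 2.75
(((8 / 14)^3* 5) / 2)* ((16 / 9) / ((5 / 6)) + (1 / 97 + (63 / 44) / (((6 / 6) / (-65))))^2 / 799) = 333166380782 / 55060743507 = 6.05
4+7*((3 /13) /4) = 229 /52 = 4.40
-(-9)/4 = 9/4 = 2.25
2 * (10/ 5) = 4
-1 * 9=-9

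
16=16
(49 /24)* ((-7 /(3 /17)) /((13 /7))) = -40817 /936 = -43.61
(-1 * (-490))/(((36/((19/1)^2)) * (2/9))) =88445/4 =22111.25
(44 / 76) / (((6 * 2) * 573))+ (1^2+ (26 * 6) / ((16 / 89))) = 56748493 / 65322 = 868.75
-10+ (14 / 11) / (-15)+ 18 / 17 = -25318 / 2805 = -9.03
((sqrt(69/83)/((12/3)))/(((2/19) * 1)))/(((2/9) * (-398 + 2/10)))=-95 * sqrt(5727)/293488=-0.02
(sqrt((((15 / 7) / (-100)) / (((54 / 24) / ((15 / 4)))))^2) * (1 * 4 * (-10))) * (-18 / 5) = 5.14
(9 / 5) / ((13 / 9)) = 81 / 65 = 1.25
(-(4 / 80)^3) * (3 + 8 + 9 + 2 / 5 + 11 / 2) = -259 / 80000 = -0.00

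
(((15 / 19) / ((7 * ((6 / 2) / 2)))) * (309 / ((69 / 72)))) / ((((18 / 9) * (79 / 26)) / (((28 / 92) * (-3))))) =-2892240 / 794029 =-3.64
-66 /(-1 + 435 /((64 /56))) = -528 /3037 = -0.17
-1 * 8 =-8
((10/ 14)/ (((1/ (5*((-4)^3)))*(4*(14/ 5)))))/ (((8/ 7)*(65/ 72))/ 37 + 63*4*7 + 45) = -83250/ 7379477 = -0.01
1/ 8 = 0.12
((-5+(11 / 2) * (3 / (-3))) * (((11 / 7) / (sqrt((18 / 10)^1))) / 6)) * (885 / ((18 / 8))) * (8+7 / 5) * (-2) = 61006 * sqrt(5) / 9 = 15157.06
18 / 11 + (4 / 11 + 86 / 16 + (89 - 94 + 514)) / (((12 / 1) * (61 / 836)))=3164475 / 5368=589.51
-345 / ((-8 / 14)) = 603.75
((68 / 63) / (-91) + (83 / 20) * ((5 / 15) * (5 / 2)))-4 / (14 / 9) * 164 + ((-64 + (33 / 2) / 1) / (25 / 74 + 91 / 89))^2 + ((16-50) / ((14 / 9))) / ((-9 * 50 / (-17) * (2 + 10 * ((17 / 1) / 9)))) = 433080846484805342 / 540678227728275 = 801.00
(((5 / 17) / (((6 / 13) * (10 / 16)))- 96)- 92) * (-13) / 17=142.99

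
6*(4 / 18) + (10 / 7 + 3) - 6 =-5 / 21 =-0.24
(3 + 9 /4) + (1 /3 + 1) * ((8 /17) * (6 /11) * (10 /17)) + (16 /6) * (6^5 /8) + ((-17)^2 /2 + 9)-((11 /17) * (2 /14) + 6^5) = -447297861 /89012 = -5025.14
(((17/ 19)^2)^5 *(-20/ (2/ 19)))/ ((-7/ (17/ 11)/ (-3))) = -1028156889228990/ 24846952728983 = -41.38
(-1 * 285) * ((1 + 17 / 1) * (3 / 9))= -1710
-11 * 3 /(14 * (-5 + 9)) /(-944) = 33 /52864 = 0.00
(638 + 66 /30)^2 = 10246401 /25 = 409856.04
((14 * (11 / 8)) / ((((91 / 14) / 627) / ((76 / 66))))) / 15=27797 / 195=142.55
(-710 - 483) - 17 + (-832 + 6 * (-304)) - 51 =-3917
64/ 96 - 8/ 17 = 10/ 51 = 0.20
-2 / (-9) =2 / 9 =0.22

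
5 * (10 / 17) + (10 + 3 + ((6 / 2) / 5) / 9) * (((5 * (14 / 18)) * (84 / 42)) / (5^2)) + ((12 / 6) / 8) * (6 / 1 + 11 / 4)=1687993 / 183600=9.19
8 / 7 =1.14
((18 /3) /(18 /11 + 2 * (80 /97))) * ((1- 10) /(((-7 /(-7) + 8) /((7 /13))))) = -22407 /22789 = -0.98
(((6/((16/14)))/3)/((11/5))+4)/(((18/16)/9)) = 422/11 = 38.36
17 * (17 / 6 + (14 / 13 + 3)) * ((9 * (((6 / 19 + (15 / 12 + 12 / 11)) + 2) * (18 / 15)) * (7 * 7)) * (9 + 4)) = 1430105229 / 380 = 3763434.81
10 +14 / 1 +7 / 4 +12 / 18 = 317 / 12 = 26.42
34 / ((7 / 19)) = 646 / 7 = 92.29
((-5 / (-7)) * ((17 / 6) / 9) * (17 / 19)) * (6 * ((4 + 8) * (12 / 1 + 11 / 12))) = 223975 / 1197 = 187.11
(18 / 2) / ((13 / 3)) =27 / 13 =2.08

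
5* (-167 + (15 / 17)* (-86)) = -20645 / 17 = -1214.41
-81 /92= -0.88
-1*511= -511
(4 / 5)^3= 64 / 125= 0.51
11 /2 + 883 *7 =12373 /2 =6186.50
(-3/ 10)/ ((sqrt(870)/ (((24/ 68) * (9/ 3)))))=-9 * sqrt(870)/ 24650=-0.01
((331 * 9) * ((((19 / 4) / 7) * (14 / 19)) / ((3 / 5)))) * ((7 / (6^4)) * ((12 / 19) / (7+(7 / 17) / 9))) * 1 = 28135 / 23408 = 1.20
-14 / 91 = -2 / 13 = -0.15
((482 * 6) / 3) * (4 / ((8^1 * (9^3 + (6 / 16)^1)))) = 3856 / 5835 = 0.66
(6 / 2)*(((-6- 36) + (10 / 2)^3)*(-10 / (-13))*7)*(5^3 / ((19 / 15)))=132312.75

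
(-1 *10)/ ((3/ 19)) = -190/ 3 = -63.33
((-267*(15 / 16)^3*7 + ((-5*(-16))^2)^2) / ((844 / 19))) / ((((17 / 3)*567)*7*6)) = 3187551190375 / 466511560704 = 6.83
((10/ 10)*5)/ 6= 5/ 6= 0.83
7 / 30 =0.23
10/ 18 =5/ 9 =0.56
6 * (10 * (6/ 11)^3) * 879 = 11391840/ 1331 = 8558.86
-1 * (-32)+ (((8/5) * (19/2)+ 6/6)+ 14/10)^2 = 8544/25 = 341.76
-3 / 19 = -0.16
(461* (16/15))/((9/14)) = 103264/135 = 764.92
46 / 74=23 / 37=0.62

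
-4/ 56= -1/ 14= -0.07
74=74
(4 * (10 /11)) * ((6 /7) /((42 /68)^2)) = 92480 /11319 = 8.17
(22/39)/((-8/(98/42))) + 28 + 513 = 253111/468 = 540.84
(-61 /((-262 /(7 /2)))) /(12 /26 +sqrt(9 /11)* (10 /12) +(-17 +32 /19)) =-608089053 /11056090447 - 18607745* sqrt(11) /22112180894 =-0.06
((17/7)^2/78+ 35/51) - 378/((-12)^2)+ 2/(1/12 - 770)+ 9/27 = -1.53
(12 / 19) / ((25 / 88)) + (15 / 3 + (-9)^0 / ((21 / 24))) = 8.37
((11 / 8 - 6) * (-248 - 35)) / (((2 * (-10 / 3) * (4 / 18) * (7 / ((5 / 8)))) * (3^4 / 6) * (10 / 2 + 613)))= -0.01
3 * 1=3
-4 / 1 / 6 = -2 / 3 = -0.67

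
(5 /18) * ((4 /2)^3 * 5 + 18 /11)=1145 /99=11.57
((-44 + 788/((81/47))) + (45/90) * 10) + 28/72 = 67817/162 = 418.62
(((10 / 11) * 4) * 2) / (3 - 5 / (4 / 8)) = -80 / 77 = -1.04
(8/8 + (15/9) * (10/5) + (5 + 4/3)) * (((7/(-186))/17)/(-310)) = 0.00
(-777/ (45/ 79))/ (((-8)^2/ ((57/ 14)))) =-55537/ 640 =-86.78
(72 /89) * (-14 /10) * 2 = -1008 /445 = -2.27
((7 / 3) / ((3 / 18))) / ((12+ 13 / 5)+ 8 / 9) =630 / 697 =0.90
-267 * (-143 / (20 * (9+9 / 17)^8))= 0.00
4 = 4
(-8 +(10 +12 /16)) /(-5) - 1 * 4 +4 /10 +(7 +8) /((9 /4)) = 151 /60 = 2.52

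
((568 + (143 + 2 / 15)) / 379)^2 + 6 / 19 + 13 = 10338676816 / 614065275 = 16.84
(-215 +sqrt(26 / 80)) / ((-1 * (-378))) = -215 / 378 +sqrt(130) / 7560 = -0.57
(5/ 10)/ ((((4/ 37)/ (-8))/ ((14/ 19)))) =-518/ 19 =-27.26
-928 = -928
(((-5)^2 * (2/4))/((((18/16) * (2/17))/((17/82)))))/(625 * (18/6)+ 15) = 1445/139482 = 0.01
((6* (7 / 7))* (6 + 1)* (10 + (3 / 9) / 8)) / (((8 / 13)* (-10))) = -21931 / 320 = -68.53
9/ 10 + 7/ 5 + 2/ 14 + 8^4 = 286891/ 70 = 4098.44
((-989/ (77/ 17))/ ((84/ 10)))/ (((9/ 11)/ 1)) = -84065/ 2646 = -31.77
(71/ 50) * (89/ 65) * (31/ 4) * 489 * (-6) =-44210.64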